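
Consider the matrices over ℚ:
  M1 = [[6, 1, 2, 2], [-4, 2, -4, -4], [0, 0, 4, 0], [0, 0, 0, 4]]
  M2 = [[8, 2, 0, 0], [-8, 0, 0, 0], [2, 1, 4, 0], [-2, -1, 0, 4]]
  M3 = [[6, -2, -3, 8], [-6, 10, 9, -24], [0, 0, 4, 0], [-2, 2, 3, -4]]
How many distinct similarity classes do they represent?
1 class: {M1, M2, M3}

Characteristic polynomials: χ_{M1} = (x - 4)^4, χ_{M2} = (x - 4)^4, χ_{M3} = (x - 4)^4.

{M1, M2, M3}: invariant factors x - 4, x - 4, (x - 4)^2.

Matrices are similar if and only if their invariant-factor lists agree; the partition into similarity classes is {M1, M2, M3}.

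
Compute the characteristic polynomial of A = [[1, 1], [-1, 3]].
χ_A(x) = (x - 2)^2

xI - A = [[x - 1, -1], [1, x - 3]].

Expanding det(xI - A) along the first row:
det(xI - A) = + (x - 1)·det([[x - 3]]) - (-1)·det([[1]]).

Evaluating gives χ_A(x) = x^2 - 4x + 4 = (x - 2)^2.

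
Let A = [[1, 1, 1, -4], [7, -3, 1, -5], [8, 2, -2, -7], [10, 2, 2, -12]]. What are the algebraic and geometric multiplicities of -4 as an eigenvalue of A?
algebraic multiplicity 4, geometric multiplicity 2

The characteristic polynomial is (x + 4)^4, so the factor x + 4 appears with exponent 4: the algebraic multiplicity is 4.

rank(A + 4I) = 2, so the eigenspace has dimension 4 - 2 = 2: the geometric multiplicity is 2.

Since 2 < 4, A is not diagonalizable.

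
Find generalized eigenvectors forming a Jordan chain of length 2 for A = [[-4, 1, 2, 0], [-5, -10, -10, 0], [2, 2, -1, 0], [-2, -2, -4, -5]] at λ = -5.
v_1 = [[0, 1, 0, 0]]^T, v_2 = [[1, -5, 2, -2]]^T

We seek v_1 ∈ ker((A + 5I)^2) \ ker(A + 5I), then set v_{i+1} = (A + 5I) v_i.

One such chain is v_1 = [[0, 1, 0, 0]]^T, v_2 = [[1, -5, 2, -2]]^T. Check: (A + 5I) v_2 = [[0, 0, 0, 0]]^T = 0.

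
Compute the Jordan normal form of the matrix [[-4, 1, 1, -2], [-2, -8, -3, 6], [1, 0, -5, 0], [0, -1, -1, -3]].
The characteristic polynomial is det(xI - A) = (x + 5)^4, so the eigenvalues are -5 (algebraic multiplicity 4).

For λ = -5: rank(A + 5I) = 2, rank((A + 5I)^2) = 1, rank((A + 5I)^3) = 0. The eigenspace has dimension 4 - 2 = 2, so there are 2 Jordan blocks; the rank sequence gives block sizes [3, 1].

Assembling the blocks gives the Jordan form J above.

J = [[-5, 1, 0, 0], [0, -5, 1, 0], [0, 0, -5, 0], [0, 0, 0, -5]]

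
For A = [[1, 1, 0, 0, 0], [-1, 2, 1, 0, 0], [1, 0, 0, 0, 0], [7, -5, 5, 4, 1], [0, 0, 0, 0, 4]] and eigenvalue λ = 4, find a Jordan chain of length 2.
v_1 = [[0, 0, 0, 0, 1]]^T, v_2 = [[0, 0, 0, 1, 0]]^T

We seek v_1 ∈ ker((A - 4I)^2) \ ker(A - 4I), then set v_{i+1} = (A - 4I) v_i.

One such chain is v_1 = [[0, 0, 0, 0, 1]]^T, v_2 = [[0, 0, 0, 1, 0]]^T. Check: (A - 4I) v_2 = [[0, 0, 0, 0, 0]]^T = 0.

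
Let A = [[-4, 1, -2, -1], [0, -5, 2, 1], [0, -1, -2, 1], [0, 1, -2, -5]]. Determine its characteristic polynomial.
xI - A = [[x + 4, -1, 2, 1], [0, x + 5, -2, -1], [0, 1, x + 2, -1], [0, -1, 2, x + 5]].

Expanding det(xI - A) along the first row:
det(xI - A) = + (x + 4)·det([[x + 5, -2, -1], [1, x + 2, -1], [-1, 2, x + 5]]) - (-1)·det([[0, -2, -1], [0, x + 2, -1], [0, 2, x + 5]]) + (2)·det([[0, x + 5, -1], [0, 1, -1], [0, -1, x + 5]]) - (1)·det([[0, x + 5, -2], [0, 1, x + 2], [0, -1, 2]]).

Evaluating gives χ_A(x) = x^4 + 16x^3 + 96x^2 + 256x + 256 = (x + 4)^4.

χ_A(x) = (x + 4)^4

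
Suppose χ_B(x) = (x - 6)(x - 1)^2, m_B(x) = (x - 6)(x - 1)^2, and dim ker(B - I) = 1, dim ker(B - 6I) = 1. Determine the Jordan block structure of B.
Jordan blocks: (1, 2), (6, 1)

λ = 1: algebraic multiplicity 2 (exponent in χ_B), largest block size 2 (exponent in m_B), 1 block (geometric multiplicity). This forces block sizes [2].
λ = 6: algebraic multiplicity 1 (exponent in χ_B), largest block size 1 (exponent in m_B), 1 block (geometric multiplicity). This forces block sizes [1].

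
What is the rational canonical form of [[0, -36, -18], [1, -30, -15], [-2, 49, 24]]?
The invariant factors of A (the non-unit diagonal entries of the Smith normal form of xI - A over ℚ[x]) are (x + 3)(x^2 + 3x + 6), each dividing the next. The characteristic polynomial is their product, (x + 3)(x^2 + 3x + 6).

The rational canonical form is the block-diagonal matrix of companion matrices C(f_i):
R = [[0, 0, -18], [1, 0, -15], [0, 1, -6]].

Note the characteristic polynomial does not split into linear factors over ℚ, so A has no Jordan form over ℚ; the rational canonical form exists over any field.

R = [[0, 0, -18], [1, 0, -15], [0, 1, -6]]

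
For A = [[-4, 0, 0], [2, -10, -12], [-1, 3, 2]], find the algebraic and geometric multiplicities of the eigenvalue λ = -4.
algebraic multiplicity 3, geometric multiplicity 2

The characteristic polynomial is (x + 4)^3, so the factor x + 4 appears with exponent 3: the algebraic multiplicity is 3.

rank(A + 4I) = 1, so the eigenspace has dimension 3 - 1 = 2: the geometric multiplicity is 2.

Since 2 < 3, A is not diagonalizable.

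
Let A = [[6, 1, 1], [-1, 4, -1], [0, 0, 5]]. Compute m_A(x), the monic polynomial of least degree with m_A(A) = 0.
The characteristic polynomial factors as (x - 5)^3. The minimal polynomial is ∏(x - λ)^{k_λ} where k_λ is the size of the largest Jordan block at λ.

For λ = 5: rank(A - 5I) = 1, and the largest Jordan block has size 2 (the smallest k with rank((A - 5I)^k) = rank((A - 5I)^(k+1))).

So m_A(x) = (x - 5)^2.

m_A(x) = (x - 5)^2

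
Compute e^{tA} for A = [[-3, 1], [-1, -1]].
e^{tA} = [[(1 - t)*e^{-2*t}, t*e^{-2*t}], [-t*e^{-2*t}, (t + 1)*e^{-2*t}]]

A has Jordan form J = [[-2, 1], [0, -2]] with A = PJP^{-1}, so e^{tA} = P e^{tJ} P^{-1}.

For a Jordan block J_k(λ), e^{tJ_k(λ)} = e^{λt} · (I + tN + t^2 N^2/2! + ... + t^{k-1} N^{k-1}/(k-1)!) where N is the nilpotent superdiagonal part.

Assembling the blocks and conjugating back gives the entries of e^{tA} as shown above.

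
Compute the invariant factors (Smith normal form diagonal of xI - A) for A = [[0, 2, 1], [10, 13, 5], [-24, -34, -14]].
The Jordan structure of A has elementary divisors (x + 2)^2, (x - 3). Arranging the block sizes at each eigenvalue in decreasing order and taking row products gives the invariant factors.

Invariant factors (smallest first, each dividing the next): (x - 3)(x + 2)^2.

Check: the last factor (x - 3)(x + 2)^2 is the minimal polynomial, and the product (x - 3)(x + 2)^2 is the characteristic polynomial.

(x - 3)(x + 2)^2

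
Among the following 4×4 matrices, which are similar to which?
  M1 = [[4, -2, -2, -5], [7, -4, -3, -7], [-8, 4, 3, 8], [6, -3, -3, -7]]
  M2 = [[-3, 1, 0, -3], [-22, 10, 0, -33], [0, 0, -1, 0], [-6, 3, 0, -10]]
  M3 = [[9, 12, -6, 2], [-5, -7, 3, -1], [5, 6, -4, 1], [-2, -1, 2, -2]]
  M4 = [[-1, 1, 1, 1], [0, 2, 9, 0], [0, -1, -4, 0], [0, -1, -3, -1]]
2 classes: {M1, M3, M4}, {M2}

Characteristic polynomials: χ_{M1} = (x + 1)^4, χ_{M2} = (x + 1)^4, χ_{M3} = (x + 1)^4, χ_{M4} = (x + 1)^4.

{M1, M3, M4}: invariant factors x + 1, (x + 1)^3.

{M2}: invariant factors x + 1, x + 1, (x + 1)^2.

Matrices are similar if and only if their invariant-factor lists agree; the partition into similarity classes is {M1, M3, M4}, {M2}.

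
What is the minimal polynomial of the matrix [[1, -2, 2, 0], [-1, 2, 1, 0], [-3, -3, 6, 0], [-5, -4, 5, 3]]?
The characteristic polynomial factors as (x - 3)^4. The minimal polynomial is ∏(x - λ)^{k_λ} where k_λ is the size of the largest Jordan block at λ.

For λ = 3: rank(A - 3I) = 2, and the largest Jordan block has size 3 (the smallest k with rank((A - 3I)^k) = rank((A - 3I)^(k+1))).

So m_A(x) = (x - 3)^3.

m_A(x) = (x - 3)^3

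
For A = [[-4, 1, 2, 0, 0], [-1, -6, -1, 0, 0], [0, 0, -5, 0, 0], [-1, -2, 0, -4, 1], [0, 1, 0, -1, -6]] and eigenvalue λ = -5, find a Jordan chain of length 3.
We seek v_1 ∈ ker((A + 5I)^3) \ ker((A + 5I)^2), then set v_{i+1} = (A + 5I) v_i.

One such chain is v_1 = [[-1, 1, 1, 0, 1]]^T, v_2 = [[2, -1, 0, 0, 0]]^T, v_3 = [[1, -1, 0, 0, -1]]^T. Check: (A + 5I) v_3 = [[0, 0, 0, 0, 0]]^T = 0.

v_1 = [[-1, 1, 1, 0, 1]]^T, v_2 = [[2, -1, 0, 0, 0]]^T, v_3 = [[1, -1, 0, 0, -1]]^T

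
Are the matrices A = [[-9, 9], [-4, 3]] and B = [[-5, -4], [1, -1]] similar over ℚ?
Two matrices over a field are similar if and only if they have the same invariant factors.

Both A and B have characteristic polynomial (x + 3)^2 and minimal polynomial (x + 3)^2. Computing further, both have invariant factors (x + 3)^2. Hence A and B are similar.

Yes.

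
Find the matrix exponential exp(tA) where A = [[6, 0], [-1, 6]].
e^{tA} = [[e^{6*t}, 0], [-t*e^{6*t}, e^{6*t}]]

A has Jordan form J = [[6, 1], [0, 6]] with A = PJP^{-1}, so e^{tA} = P e^{tJ} P^{-1}.

For a Jordan block J_k(λ), e^{tJ_k(λ)} = e^{λt} · (I + tN + t^2 N^2/2! + ... + t^{k-1} N^{k-1}/(k-1)!) where N is the nilpotent superdiagonal part.

Assembling the blocks and conjugating back gives the entries of e^{tA} as shown above.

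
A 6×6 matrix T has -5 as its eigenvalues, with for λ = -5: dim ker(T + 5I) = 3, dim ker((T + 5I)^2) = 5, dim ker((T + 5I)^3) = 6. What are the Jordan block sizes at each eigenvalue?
λ = -5: successive nullity increments [3, 2, 1] count blocks of size ≥ k; block sizes are [3, 2, 1].

Jordan blocks: (-5, 3), (-5, 2), (-5, 1)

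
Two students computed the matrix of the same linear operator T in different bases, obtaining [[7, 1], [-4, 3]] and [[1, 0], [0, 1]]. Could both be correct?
trace(A) = 10 but trace(B) = 2. The trace is a similarity invariant, so A and B are not similar.

No.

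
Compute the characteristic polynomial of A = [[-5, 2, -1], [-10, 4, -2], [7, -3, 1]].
χ_A(x) = x^3

xI - A = [[x + 5, -2, 1], [10, x - 4, 2], [-7, 3, x - 1]].

Expanding det(xI - A) along the first row:
det(xI - A) = + (x + 5)·det([[x - 4, 2], [3, x - 1]]) - (-2)·det([[10, 2], [-7, x - 1]]) + (1)·det([[10, x - 4], [-7, 3]]).

Evaluating gives χ_A(x) = x^3.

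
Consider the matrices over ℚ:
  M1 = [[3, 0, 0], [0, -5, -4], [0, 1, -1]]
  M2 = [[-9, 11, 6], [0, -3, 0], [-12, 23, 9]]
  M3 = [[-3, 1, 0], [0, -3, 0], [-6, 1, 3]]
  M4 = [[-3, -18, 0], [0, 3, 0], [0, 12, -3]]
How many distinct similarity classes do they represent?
2 classes: {M1, M2, M3}, {M4}

Characteristic polynomials: χ_{M1} = (x - 3)(x + 3)^2, χ_{M2} = (x - 3)(x + 3)^2, χ_{M3} = (x - 3)(x + 3)^2, χ_{M4} = (x - 3)(x + 3)^2.

{M1, M2, M3}: invariant factors (x - 3)(x + 3)^2.

{M4}: invariant factors x + 3, (x - 3)(x + 3).

Matrices are similar if and only if their invariant-factor lists agree; the partition into similarity classes is {M1, M2, M3}, {M4}.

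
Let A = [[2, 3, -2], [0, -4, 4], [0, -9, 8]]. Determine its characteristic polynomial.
xI - A = [[x - 2, -3, 2], [0, x + 4, -4], [0, 9, x - 8]].

Expanding det(xI - A) along the first row:
det(xI - A) = + (x - 2)·det([[x + 4, -4], [9, x - 8]]) - (-3)·det([[0, -4], [0, x - 8]]) + (2)·det([[0, x + 4], [0, 9]]).

Evaluating gives χ_A(x) = x^3 - 6x^2 + 12x - 8 = (x - 2)^3.

χ_A(x) = (x - 2)^3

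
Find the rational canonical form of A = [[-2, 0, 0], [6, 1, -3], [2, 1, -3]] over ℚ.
R = [[-2, 0, 0], [0, 0, 0], [0, 1, -2]]

The invariant factors of A (the non-unit diagonal entries of the Smith normal form of xI - A over ℚ[x]) are x + 2, x(x + 2), each dividing the next. The characteristic polynomial is their product, x(x + 2)^2.

The rational canonical form is the block-diagonal matrix of companion matrices C(f_i):
R = [[-2, 0, 0], [0, 0, 0], [0, 1, -2]].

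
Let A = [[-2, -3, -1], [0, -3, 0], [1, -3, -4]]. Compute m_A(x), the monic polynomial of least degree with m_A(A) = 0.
The characteristic polynomial factors as (x + 3)^3. The minimal polynomial is ∏(x - λ)^{k_λ} where k_λ is the size of the largest Jordan block at λ.

For λ = -3: rank(A + 3I) = 1, and the largest Jordan block has size 2 (the smallest k with rank((A + 3I)^k) = rank((A + 3I)^(k+1))).

So m_A(x) = (x + 3)^2.

m_A(x) = (x + 3)^2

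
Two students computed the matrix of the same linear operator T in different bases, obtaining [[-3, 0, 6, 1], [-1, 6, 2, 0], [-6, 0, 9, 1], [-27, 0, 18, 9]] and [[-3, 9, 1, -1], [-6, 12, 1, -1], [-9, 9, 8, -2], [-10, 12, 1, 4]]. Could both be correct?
Yes.

Two matrices over a field are similar if and only if they have the same invariant factors.

Both A and B have characteristic polynomial (x - 6)^3(x - 3) and minimal polynomial (x - 6)^3(x - 3). Computing further, both have invariant factors (x - 6)^3(x - 3). Hence A and B are similar.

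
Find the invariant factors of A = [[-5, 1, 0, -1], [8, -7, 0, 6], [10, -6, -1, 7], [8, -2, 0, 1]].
The Jordan structure of A has elementary divisors (x + 5)^2, (x + 1)^2. Arranging the block sizes at each eigenvalue in decreasing order and taking row products gives the invariant factors.

Invariant factors (smallest first, each dividing the next): (x + 1)^2(x + 5)^2.

Check: the last factor (x + 1)^2(x + 5)^2 is the minimal polynomial, and the product (x + 1)^2(x + 5)^2 is the characteristic polynomial.

(x + 1)^2(x + 5)^2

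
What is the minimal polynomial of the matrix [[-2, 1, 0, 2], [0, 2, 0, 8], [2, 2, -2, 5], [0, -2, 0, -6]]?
The characteristic polynomial factors as (x + 2)^4. The minimal polynomial is ∏(x - λ)^{k_λ} where k_λ is the size of the largest Jordan block at λ.

For λ = -2: rank(A + 2I) = 2, and the largest Jordan block has size 2 (the smallest k with rank((A + 2I)^k) = rank((A + 2I)^(k+1))).

So m_A(x) = (x + 2)^2.

m_A(x) = (x + 2)^2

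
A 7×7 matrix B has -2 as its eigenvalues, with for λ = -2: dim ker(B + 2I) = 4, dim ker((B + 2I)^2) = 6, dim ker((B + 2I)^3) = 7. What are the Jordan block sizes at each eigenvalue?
λ = -2: successive nullity increments [4, 2, 1] count blocks of size ≥ k; block sizes are [3, 2, 1, 1].

Jordan blocks: (-2, 3), (-2, 2), (-2, 1), (-2, 1)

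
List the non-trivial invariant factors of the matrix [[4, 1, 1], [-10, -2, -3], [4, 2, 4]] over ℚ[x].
(x - 2)^3

The Jordan structure of A has elementary divisors (x - 2)^3. Arranging the block sizes at each eigenvalue in decreasing order and taking row products gives the invariant factors.

Invariant factors (smallest first, each dividing the next): (x - 2)^3.

Check: the last factor (x - 2)^3 is the minimal polynomial, and the product (x - 2)^3 is the characteristic polynomial.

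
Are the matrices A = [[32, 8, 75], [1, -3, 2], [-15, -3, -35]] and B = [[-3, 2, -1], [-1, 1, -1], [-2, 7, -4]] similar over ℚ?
Two matrices over a field are similar if and only if they have the same invariant factors.

Both A and B have characteristic polynomial (x + 2)^3 and minimal polynomial (x + 2)^3. Computing further, both have invariant factors (x + 2)^3. Hence A and B are similar.

Yes.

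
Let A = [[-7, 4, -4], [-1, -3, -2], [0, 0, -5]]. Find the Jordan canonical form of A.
The characteristic polynomial is det(xI - A) = (x + 5)^3, so the eigenvalues are -5 (algebraic multiplicity 3).

For λ = -5: rank(A + 5I) = 1, rank((A + 5I)^2) = 0. The eigenspace has dimension 3 - 1 = 2, so there are 2 Jordan blocks; the rank sequence gives block sizes [2, 1].

Assembling the blocks gives the Jordan form J above.

J = [[-5, 1, 0], [0, -5, 0], [0, 0, -5]]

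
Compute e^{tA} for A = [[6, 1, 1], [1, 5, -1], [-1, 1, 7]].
A has Jordan form J = [[6, 1, 0], [0, 6, 1], [0, 0, 6]] with A = PJP^{-1}, so e^{tA} = P e^{tJ} P^{-1}.

For a Jordan block J_k(λ), e^{tJ_k(λ)} = e^{λt} · (I + tN + t^2 N^2/2! + ... + t^{k-1} N^{k-1}/(k-1)!) where N is the nilpotent superdiagonal part.

Assembling the blocks and conjugating back gives the entries of e^{tA} as shown above.

e^{tA} = [[e^{6*t}, t*e^{6*t}, t*e^{6*t}], [t*e^{6*t}, (t^2/2 - t + 1)*e^{6*t}, t*(t - 2)*e^{6*t}/2], [-t*e^{6*t}, t*(2 - t)*e^{6*t}/2, (-t^2/2 + t + 1)*e^{6*t}]]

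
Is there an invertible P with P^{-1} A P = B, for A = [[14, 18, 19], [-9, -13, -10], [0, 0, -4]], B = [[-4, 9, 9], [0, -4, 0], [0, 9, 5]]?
No.

Both have characteristic polynomial (x - 5)(x + 4)^2, but the minimal polynomial of A is (x - 5)(x + 4)^2 while the minimal polynomial of B is (x - 5)(x + 4). The minimal polynomial is a similarity invariant, so A and B are not similar.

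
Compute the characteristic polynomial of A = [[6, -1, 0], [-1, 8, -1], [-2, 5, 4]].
χ_A(x) = (x - 6)^3

xI - A = [[x - 6, 1, 0], [1, x - 8, 1], [2, -5, x - 4]].

Expanding det(xI - A) along the first row:
det(xI - A) = + (x - 6)·det([[x - 8, 1], [-5, x - 4]]) - (1)·det([[1, 1], [2, x - 4]]) + (0)·det([[1, x - 8], [2, -5]]).

Evaluating gives χ_A(x) = x^3 - 18x^2 + 108x - 216 = (x - 6)^3.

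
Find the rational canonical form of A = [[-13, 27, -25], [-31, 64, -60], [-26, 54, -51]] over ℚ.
The invariant factors of A (the non-unit diagonal entries of the Smith normal form of xI - A over ℚ[x]) are (x - 1)(x^2 + x - 5), each dividing the next. The characteristic polynomial is their product, (x - 1)(x^2 + x - 5).

The rational canonical form is the block-diagonal matrix of companion matrices C(f_i):
R = [[0, 0, -5], [1, 0, 6], [0, 1, 0]].

Note the characteristic polynomial does not split into linear factors over ℚ, so A has no Jordan form over ℚ; the rational canonical form exists over any field.

R = [[0, 0, -5], [1, 0, 6], [0, 1, 0]]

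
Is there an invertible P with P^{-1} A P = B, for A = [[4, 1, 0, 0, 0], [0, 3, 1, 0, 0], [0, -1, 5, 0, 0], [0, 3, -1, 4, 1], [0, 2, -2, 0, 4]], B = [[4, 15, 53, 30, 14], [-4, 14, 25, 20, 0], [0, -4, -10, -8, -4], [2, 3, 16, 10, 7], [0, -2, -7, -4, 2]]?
Yes.

Two matrices over a field are similar if and only if they have the same invariant factors.

Both A and B have characteristic polynomial (x - 4)^5 and minimal polynomial (x - 4)^3. Computing further, both have invariant factors (x - 4)^2, (x - 4)^3. Hence A and B are similar.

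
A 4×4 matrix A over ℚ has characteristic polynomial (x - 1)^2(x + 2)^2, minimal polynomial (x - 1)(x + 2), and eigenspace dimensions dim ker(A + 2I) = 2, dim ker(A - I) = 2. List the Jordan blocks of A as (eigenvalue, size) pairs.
λ = -2: algebraic multiplicity 2 (exponent in χ_A), largest block size 1 (exponent in m_A), 2 blocks (geometric multiplicity). These force block sizes [1, 1].
λ = 1: algebraic multiplicity 2 (exponent in χ_A), largest block size 1 (exponent in m_A), 2 blocks (geometric multiplicity). These force block sizes [1, 1].

Jordan blocks: (-2, 1), (-2, 1), (1, 1), (1, 1)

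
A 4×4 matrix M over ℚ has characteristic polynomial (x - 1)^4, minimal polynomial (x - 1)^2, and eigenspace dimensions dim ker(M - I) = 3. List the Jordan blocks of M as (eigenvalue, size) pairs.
Jordan blocks: (1, 2), (1, 1), (1, 1)

λ = 1: algebraic multiplicity 4 (exponent in χ_M), largest block size 2 (exponent in m_M), 3 blocks (geometric multiplicity). These force block sizes [2, 1, 1].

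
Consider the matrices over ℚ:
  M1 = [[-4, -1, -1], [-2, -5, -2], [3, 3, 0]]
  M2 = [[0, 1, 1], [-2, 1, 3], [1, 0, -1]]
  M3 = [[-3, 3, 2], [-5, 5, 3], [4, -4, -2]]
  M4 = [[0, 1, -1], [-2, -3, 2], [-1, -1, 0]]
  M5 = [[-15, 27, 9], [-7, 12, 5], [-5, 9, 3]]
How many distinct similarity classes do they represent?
3 classes: {M1}, {M2, M3, M5}, {M4}

Characteristic polynomials: χ_{M1} = (x + 3)^3, χ_{M2} = x^3, χ_{M3} = x^3, χ_{M4} = (x + 1)^3, χ_{M5} = x^3.

{M1}: invariant factors x + 3, (x + 3)^2.

{M2, M3, M5}: invariant factors x^3.

{M4}: invariant factors x + 1, (x + 1)^2.

Matrices are similar if and only if their invariant-factor lists agree; the partition into similarity classes is {M1}, {M2, M3, M5}, {M4}.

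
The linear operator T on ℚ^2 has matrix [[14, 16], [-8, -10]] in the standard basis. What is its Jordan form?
The characteristic polynomial is det(xI - A) = (x - 6)(x + 2), so the eigenvalues are -2 (algebraic multiplicity 1), 6 (algebraic multiplicity 1).

For λ = -2: algebraic multiplicity 1 gives one 1×1 block.

For λ = 6: algebraic multiplicity 1 gives one 1×1 block.

Assembling the blocks gives the Jordan form J above.

J = [[-2, 0], [0, 6]]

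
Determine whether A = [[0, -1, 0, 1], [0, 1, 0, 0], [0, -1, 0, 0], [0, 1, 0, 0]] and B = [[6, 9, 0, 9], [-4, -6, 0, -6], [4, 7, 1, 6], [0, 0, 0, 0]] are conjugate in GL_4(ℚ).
Two matrices over a field are similar if and only if they have the same invariant factors.

Both A and B have characteristic polynomial x^3(x - 1) and minimal polynomial x^2(x - 1). Computing further, both have invariant factors x, x^2(x - 1). Hence A and B are similar.

Yes.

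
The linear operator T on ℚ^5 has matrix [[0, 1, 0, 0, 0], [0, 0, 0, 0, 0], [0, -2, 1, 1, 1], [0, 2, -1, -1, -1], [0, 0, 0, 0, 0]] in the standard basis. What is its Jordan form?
J = [[0, 1, 0, 0, 0], [0, 0, 0, 0, 0], [0, 0, 0, 1, 0], [0, 0, 0, 0, 0], [0, 0, 0, 0, 0]]

The characteristic polynomial is det(xI - A) = x^5, so the eigenvalues are 0 (algebraic multiplicity 5).

For λ = 0: rank(A) = 2, rank(A^2) = 0. The eigenspace has dimension 5 - 2 = 3, so there are 3 Jordan blocks; the rank sequence gives block sizes [2, 2, 1].

Assembling the blocks gives the Jordan form J above.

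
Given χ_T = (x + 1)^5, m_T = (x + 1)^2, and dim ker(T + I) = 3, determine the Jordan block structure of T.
Jordan blocks: (-1, 2), (-1, 2), (-1, 1)

λ = -1: algebraic multiplicity 5 (exponent in χ_T), largest block size 2 (exponent in m_T), 3 blocks (geometric multiplicity). These force block sizes [2, 2, 1].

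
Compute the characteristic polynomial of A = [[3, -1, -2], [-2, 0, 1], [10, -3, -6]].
χ_A(x) = (x + 1)^3

xI - A = [[x - 3, 1, 2], [2, x, -1], [-10, 3, x + 6]].

Expanding det(xI - A) along the first row:
det(xI - A) = + (x - 3)·det([[x, -1], [3, x + 6]]) - (1)·det([[2, -1], [-10, x + 6]]) + (2)·det([[2, x], [-10, 3]]).

Evaluating gives χ_A(x) = x^3 + 3x^2 + 3x + 1 = (x + 1)^3.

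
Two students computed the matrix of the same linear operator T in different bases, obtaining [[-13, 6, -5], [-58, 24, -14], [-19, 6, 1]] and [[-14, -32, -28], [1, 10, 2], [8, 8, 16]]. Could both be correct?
Yes.

Two matrices over a field are similar if and only if they have the same invariant factors.

Both A and B have characteristic polynomial x(x - 6)^2 and minimal polynomial x(x - 6)^2. Computing further, both have invariant factors x(x - 6)^2. Hence A and B are similar.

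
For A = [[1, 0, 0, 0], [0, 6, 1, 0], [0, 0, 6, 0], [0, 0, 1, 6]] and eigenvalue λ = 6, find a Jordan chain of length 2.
We seek v_1 ∈ ker((A - 6I)^2) \ ker(A - 6I), then set v_{i+1} = (A - 6I) v_i.

One such chain is v_1 = [[0, 0, 1, -2]]^T, v_2 = [[0, 1, 0, 1]]^T. Check: (A - 6I) v_2 = [[0, 0, 0, 0]]^T = 0.

v_1 = [[0, 0, 1, -2]]^T, v_2 = [[0, 1, 0, 1]]^T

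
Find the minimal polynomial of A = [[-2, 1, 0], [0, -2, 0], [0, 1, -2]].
The characteristic polynomial factors as (x + 2)^3. The minimal polynomial is ∏(x - λ)^{k_λ} where k_λ is the size of the largest Jordan block at λ.

For λ = -2: rank(A + 2I) = 1, and the largest Jordan block has size 2 (the smallest k with rank((A + 2I)^k) = rank((A + 2I)^(k+1))).

So m_A(x) = (x + 2)^2.

m_A(x) = (x + 2)^2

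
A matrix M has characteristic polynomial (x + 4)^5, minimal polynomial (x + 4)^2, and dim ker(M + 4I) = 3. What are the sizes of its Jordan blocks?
λ = -4: algebraic multiplicity 5 (exponent in χ_M), largest block size 2 (exponent in m_M), 3 blocks (geometric multiplicity). These force block sizes [2, 2, 1].

Jordan blocks: (-4, 2), (-4, 2), (-4, 1)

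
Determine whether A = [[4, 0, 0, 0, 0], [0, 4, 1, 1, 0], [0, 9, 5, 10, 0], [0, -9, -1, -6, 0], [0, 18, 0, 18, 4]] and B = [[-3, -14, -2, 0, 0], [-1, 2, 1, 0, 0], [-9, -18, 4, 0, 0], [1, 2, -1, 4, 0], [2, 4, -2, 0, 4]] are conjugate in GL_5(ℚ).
Two matrices over a field are similar if and only if they have the same invariant factors.

Both A and B have characteristic polynomial (x - 4)^4(x + 5) and minimal polynomial (x - 4)^2(x + 5). Computing further, both have invariant factors x - 4, x - 4, (x - 4)^2(x + 5). Hence A and B are similar.

Yes.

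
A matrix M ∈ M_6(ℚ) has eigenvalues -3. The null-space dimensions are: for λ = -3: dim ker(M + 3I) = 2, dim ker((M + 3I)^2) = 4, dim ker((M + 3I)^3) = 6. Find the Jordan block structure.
λ = -3: successive nullity increments [2, 2, 2] count blocks of size ≥ k; block sizes are [3, 3].

Jordan blocks: (-3, 3), (-3, 3)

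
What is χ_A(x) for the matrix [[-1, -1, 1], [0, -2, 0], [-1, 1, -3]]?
χ_A(x) = (x + 2)^3

xI - A = [[x + 1, 1, -1], [0, x + 2, 0], [1, -1, x + 3]].

Expanding det(xI - A) along the first row:
det(xI - A) = + (x + 1)·det([[x + 2, 0], [-1, x + 3]]) - (1)·det([[0, 0], [1, x + 3]]) + (-1)·det([[0, x + 2], [1, -1]]).

Evaluating gives χ_A(x) = x^3 + 6x^2 + 12x + 8 = (x + 2)^3.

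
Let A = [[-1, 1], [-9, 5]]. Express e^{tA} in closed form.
e^{tA} = [[(1 - 3*t)*e^{2*t}, t*e^{2*t}], [-9*t*e^{2*t}, (3*t + 1)*e^{2*t}]]

A has Jordan form J = [[2, 1], [0, 2]] with A = PJP^{-1}, so e^{tA} = P e^{tJ} P^{-1}.

For a Jordan block J_k(λ), e^{tJ_k(λ)} = e^{λt} · (I + tN + t^2 N^2/2! + ... + t^{k-1} N^{k-1}/(k-1)!) where N is the nilpotent superdiagonal part.

Assembling the blocks and conjugating back gives the entries of e^{tA} as shown above.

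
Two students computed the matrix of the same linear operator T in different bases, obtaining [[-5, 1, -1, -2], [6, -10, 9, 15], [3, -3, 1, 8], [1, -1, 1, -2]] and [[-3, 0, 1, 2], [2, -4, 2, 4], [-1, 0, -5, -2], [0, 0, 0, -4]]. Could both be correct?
No.

Both have characteristic polynomial (x + 4)^4, but the minimal polynomial of A is (x + 4)^3 while the minimal polynomial of B is (x + 4)^2. The minimal polynomial is a similarity invariant, so A and B are not similar.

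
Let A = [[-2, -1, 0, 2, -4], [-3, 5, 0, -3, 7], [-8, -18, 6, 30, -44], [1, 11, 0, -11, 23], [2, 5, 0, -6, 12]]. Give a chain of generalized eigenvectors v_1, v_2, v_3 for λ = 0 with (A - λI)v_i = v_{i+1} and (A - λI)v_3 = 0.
v_1 = [[0, 0, -3, 2, 1]]^T, v_2 = [[0, 1, -2, 1, 0]]^T, v_3 = [[1, 2, 0, 0, -1]]^T

We seek v_1 ∈ ker(A^3) \ ker(A^2), then set v_{i+1} = A v_i.

One such chain is v_1 = [[0, 0, -3, 2, 1]]^T, v_2 = [[0, 1, -2, 1, 0]]^T, v_3 = [[1, 2, 0, 0, -1]]^T. Check: A v_3 = [[0, 0, 0, 0, 0]]^T = 0.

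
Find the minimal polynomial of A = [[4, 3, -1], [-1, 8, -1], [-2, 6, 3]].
m_A(x) = (x - 5)^2

The characteristic polynomial factors as (x - 5)^3. The minimal polynomial is ∏(x - λ)^{k_λ} where k_λ is the size of the largest Jordan block at λ.

For λ = 5: rank(A - 5I) = 1, and the largest Jordan block has size 2 (the smallest k with rank((A - 5I)^k) = rank((A - 5I)^(k+1))).

So m_A(x) = (x - 5)^2.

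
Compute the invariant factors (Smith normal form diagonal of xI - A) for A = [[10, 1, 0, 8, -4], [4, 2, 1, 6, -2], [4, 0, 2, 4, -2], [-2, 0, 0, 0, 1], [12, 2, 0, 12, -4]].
(x - 2)^2, (x - 2)^3

The Jordan structure of A has elementary divisors (x - 2)^3, (x - 2)^2. Arranging the block sizes at each eigenvalue in decreasing order and taking row products gives the invariant factors.

Invariant factors (smallest first, each dividing the next): (x - 2)^2, (x - 2)^3.

Check: the last factor (x - 2)^3 is the minimal polynomial, and the product (x - 2)^5 is the characteristic polynomial.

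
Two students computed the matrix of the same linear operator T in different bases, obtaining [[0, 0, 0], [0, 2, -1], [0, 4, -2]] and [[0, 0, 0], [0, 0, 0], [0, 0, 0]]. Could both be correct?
Both have characteristic polynomial x^3, but the minimal polynomial of A is x^2 while the minimal polynomial of B is x. The minimal polynomial is a similarity invariant, so A and B are not similar.

No.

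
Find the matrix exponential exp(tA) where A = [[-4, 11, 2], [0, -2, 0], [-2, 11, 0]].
A has Jordan form J = [[-2, 1, 0], [0, -2, 0], [0, 0, -2]] with A = PJP^{-1}, so e^{tA} = P e^{tJ} P^{-1}.

For a Jordan block J_k(λ), e^{tJ_k(λ)} = e^{λt} · (I + tN + t^2 N^2/2! + ... + t^{k-1} N^{k-1}/(k-1)!) where N is the nilpotent superdiagonal part.

Assembling the blocks and conjugating back gives the entries of e^{tA} as shown above.

e^{tA} = [[(1 - 2*t)*e^{-2*t}, 11*t*e^{-2*t}, 2*t*e^{-2*t}], [0, e^{-2*t}, 0], [-2*t*e^{-2*t}, 11*t*e^{-2*t}, (2*t + 1)*e^{-2*t}]]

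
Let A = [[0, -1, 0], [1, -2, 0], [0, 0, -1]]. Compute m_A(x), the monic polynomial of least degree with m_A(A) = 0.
m_A(x) = (x + 1)^2

The characteristic polynomial factors as (x + 1)^3. The minimal polynomial is ∏(x - λ)^{k_λ} where k_λ is the size of the largest Jordan block at λ.

For λ = -1: rank(A + I) = 1, and the largest Jordan block has size 2 (the smallest k with rank((A + I)^k) = rank((A + I)^(k+1))).

So m_A(x) = (x + 1)^2.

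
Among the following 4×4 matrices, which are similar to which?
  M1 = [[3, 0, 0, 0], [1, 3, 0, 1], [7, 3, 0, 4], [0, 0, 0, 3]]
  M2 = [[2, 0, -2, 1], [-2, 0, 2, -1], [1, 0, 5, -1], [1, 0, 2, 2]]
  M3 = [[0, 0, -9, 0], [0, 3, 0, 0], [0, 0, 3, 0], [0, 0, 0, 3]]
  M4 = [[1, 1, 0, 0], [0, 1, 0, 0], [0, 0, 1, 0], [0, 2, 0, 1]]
3 classes: {M1, M2}, {M3}, {M4}

Characteristic polynomials: χ_{M1} = x(x - 3)^3, χ_{M2} = x(x - 3)^3, χ_{M3} = x(x - 3)^3, χ_{M4} = (x - 1)^4.

{M1, M2}: invariant factors x - 3, x(x - 3)^2.

{M3}: invariant factors x - 3, x - 3, x(x - 3).

{M4}: invariant factors x - 1, x - 1, (x - 1)^2.

Matrices are similar if and only if their invariant-factor lists agree; the partition into similarity classes is {M1, M2}, {M3}, {M4}.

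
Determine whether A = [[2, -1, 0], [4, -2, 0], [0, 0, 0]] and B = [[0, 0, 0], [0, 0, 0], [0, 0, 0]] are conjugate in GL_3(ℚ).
No.

Both have characteristic polynomial x^3, but the minimal polynomial of A is x^2 while the minimal polynomial of B is x. The minimal polynomial is a similarity invariant, so A and B are not similar.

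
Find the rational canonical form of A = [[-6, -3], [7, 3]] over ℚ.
R = [[0, -3], [1, -3]]

The invariant factors of A (the non-unit diagonal entries of the Smith normal form of xI - A over ℚ[x]) are x^2 + 3x + 3, each dividing the next. The characteristic polynomial is their product, x^2 + 3x + 3.

The rational canonical form is the block-diagonal matrix of companion matrices C(f_i):
R = [[0, -3], [1, -3]].

Note the characteristic polynomial does not split into linear factors over ℚ, so A has no Jordan form over ℚ; the rational canonical form exists over any field.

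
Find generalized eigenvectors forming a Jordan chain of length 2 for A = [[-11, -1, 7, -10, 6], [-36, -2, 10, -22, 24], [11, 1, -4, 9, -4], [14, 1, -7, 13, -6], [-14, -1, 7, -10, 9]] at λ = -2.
We seek v_1 ∈ ker((A + 2I)^2) \ ker(A + 2I), then set v_{i+1} = (A + 2I) v_i.

One such chain is v_1 = [[0, 1, 0, 0, 0]]^T, v_2 = [[-1, 0, 1, 1, -1]]^T. Check: (A + 2I) v_2 = [[0, 0, 0, 0, 0]]^T = 0.

v_1 = [[0, 1, 0, 0, 0]]^T, v_2 = [[-1, 0, 1, 1, -1]]^T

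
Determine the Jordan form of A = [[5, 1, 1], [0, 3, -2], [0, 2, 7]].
The characteristic polynomial is det(xI - A) = (x - 5)^3, so the eigenvalues are 5 (algebraic multiplicity 3).

For λ = 5: rank(A - 5I) = 1, rank((A - 5I)^2) = 0. The eigenspace has dimension 3 - 1 = 2, so there are 2 Jordan blocks; the rank sequence gives block sizes [2, 1].

Assembling the blocks gives the Jordan form J above.

J = [[5, 1, 0], [0, 5, 0], [0, 0, 5]]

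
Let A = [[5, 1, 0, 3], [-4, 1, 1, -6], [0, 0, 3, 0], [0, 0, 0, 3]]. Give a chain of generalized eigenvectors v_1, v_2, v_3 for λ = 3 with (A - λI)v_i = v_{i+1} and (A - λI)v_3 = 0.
We seek v_1 ∈ ker((A - 3I)^3) \ ker((A - 3I)^2), then set v_{i+1} = (A - 3I) v_i.

One such chain is v_1 = [[1, -2, 1, 0]]^T, v_2 = [[0, 1, 0, 0]]^T, v_3 = [[1, -2, 0, 0]]^T. Check: (A - 3I) v_3 = [[0, 0, 0, 0]]^T = 0.

v_1 = [[1, -2, 1, 0]]^T, v_2 = [[0, 1, 0, 0]]^T, v_3 = [[1, -2, 0, 0]]^T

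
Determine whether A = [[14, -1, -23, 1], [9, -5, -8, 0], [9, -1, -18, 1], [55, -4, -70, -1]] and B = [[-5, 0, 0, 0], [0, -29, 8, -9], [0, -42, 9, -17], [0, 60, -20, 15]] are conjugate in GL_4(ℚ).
No.

Both have characteristic polynomial (x - 5)(x + 5)^3, but the minimal polynomial of A is (x - 5)(x + 5)^3 while the minimal polynomial of B is (x - 5)(x + 5)^2. The minimal polynomial is a similarity invariant, so A and B are not similar.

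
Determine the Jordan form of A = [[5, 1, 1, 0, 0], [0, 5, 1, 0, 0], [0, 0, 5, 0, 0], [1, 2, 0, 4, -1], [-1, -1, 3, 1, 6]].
The characteristic polynomial is det(xI - A) = (x - 5)^5, so the eigenvalues are 5 (algebraic multiplicity 5).

For λ = 5: rank(A - 5I) = 3, rank((A - 5I)^2) = 1, rank((A - 5I)^3) = 0. The eigenspace has dimension 5 - 3 = 2, so there are 2 Jordan blocks; the rank sequence gives block sizes [3, 2].

Assembling the blocks gives the Jordan form J above.

J = [[5, 1, 0, 0, 0], [0, 5, 1, 0, 0], [0, 0, 5, 0, 0], [0, 0, 0, 5, 1], [0, 0, 0, 0, 5]]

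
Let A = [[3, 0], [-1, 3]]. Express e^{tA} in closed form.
A has Jordan form J = [[3, 1], [0, 3]] with A = PJP^{-1}, so e^{tA} = P e^{tJ} P^{-1}.

For a Jordan block J_k(λ), e^{tJ_k(λ)} = e^{λt} · (I + tN + t^2 N^2/2! + ... + t^{k-1} N^{k-1}/(k-1)!) where N is the nilpotent superdiagonal part.

Assembling the blocks and conjugating back gives the entries of e^{tA} as shown above.

e^{tA} = [[e^{3*t}, 0], [-t*e^{3*t}, e^{3*t}]]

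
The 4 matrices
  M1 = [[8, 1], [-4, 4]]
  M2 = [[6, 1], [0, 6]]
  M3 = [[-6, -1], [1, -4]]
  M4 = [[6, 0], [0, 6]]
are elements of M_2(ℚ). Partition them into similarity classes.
3 classes: {M1, M2}, {M3}, {M4}

Characteristic polynomials: χ_{M1} = (x - 6)^2, χ_{M2} = (x - 6)^2, χ_{M3} = (x + 5)^2, χ_{M4} = (x - 6)^2.

{M1, M2}: invariant factors (x - 6)^2.

{M3}: invariant factors (x + 5)^2.

{M4}: invariant factors x - 6, x - 6.

Matrices are similar if and only if their invariant-factor lists agree; the partition into similarity classes is {M1, M2}, {M3}, {M4}.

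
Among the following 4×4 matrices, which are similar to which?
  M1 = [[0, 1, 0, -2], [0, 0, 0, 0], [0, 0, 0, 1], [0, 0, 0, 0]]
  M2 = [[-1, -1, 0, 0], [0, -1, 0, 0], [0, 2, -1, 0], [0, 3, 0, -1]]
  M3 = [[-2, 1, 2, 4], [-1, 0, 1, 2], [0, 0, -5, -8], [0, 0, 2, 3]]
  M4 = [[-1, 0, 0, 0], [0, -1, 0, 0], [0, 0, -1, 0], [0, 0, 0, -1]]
Characteristic polynomials: χ_{M1} = x^4, χ_{M2} = (x + 1)^4, χ_{M3} = (x + 1)^4, χ_{M4} = (x + 1)^4.

{M1}: invariant factors x^2, x^2.

{M2}: invariant factors x + 1, x + 1, (x + 1)^2.

{M3}: invariant factors x + 1, (x + 1)^3.

{M4}: invariant factors x + 1, x + 1, x + 1, x + 1.

Matrices are similar if and only if their invariant-factor lists agree; the partition into similarity classes is {M1}, {M2}, {M3}, {M4}.

4 classes: {M1}, {M2}, {M3}, {M4}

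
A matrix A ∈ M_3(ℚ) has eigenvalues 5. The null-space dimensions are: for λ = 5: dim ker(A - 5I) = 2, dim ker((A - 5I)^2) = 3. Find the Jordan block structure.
Jordan blocks: (5, 2), (5, 1)

λ = 5: successive nullity increments [2, 1] count blocks of size ≥ k; block sizes are [2, 1].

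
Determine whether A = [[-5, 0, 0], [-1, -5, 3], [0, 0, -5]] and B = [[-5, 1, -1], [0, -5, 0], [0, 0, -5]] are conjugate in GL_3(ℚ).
Two matrices over a field are similar if and only if they have the same invariant factors.

Both A and B have characteristic polynomial (x + 5)^3 and minimal polynomial (x + 5)^2. Computing further, both have invariant factors x + 5, (x + 5)^2. Hence A and B are similar.

Yes.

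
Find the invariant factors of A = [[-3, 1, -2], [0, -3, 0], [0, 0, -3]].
x + 3, (x + 3)^2

The Jordan structure of A has elementary divisors (x + 3)^2, (x + 3). Arranging the block sizes at each eigenvalue in decreasing order and taking row products gives the invariant factors.

Invariant factors (smallest first, each dividing the next): x + 3, (x + 3)^2.

Check: the last factor (x + 3)^2 is the minimal polynomial, and the product (x + 3)^3 is the characteristic polynomial.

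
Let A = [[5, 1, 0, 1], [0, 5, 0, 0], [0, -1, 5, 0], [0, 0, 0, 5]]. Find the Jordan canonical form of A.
The characteristic polynomial is det(xI - A) = (x - 5)^4, so the eigenvalues are 5 (algebraic multiplicity 4).

For λ = 5: rank(A - 5I) = 2, rank((A - 5I)^2) = 0. The eigenspace has dimension 4 - 2 = 2, so there are 2 Jordan blocks; the rank sequence gives block sizes [2, 2].

Assembling the blocks gives the Jordan form J above.

J = [[5, 1, 0, 0], [0, 5, 0, 0], [0, 0, 5, 1], [0, 0, 0, 5]]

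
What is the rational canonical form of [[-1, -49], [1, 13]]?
R = [[0, -36], [1, 12]]

The invariant factors of A (the non-unit diagonal entries of the Smith normal form of xI - A over ℚ[x]) are (x - 6)^2, each dividing the next. The characteristic polynomial is their product, (x - 6)^2.

The rational canonical form is the block-diagonal matrix of companion matrices C(f_i):
R = [[0, -36], [1, 12]].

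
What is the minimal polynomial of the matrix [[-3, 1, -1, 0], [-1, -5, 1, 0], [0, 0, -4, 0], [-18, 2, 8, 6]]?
The characteristic polynomial factors as (x - 6)(x + 4)^3. The minimal polynomial is ∏(x - λ)^{k_λ} where k_λ is the size of the largest Jordan block at λ.

For λ = -4: rank(A + 4I) = 2, and the largest Jordan block has size 2 (the smallest k with rank((A + 4I)^k) = rank((A + 4I)^(k+1))).
For λ = 6: rank(A - 6I) = 3, and the largest Jordan block has size 1 (the smallest k with rank((A - 6I)^k) = rank((A - 6I)^(k+1))).

So m_A(x) = (x - 6)(x + 4)^2.

m_A(x) = (x - 6)(x + 4)^2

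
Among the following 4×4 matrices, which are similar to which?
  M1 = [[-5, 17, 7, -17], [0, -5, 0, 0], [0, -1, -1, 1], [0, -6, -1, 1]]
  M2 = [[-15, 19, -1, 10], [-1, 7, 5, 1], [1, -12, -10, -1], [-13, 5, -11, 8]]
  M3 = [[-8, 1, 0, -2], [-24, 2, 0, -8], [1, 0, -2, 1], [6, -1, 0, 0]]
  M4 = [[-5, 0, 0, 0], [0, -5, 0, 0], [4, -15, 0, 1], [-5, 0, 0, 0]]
Characteristic polynomials: χ_{M1} = x^2(x + 5)^2, χ_{M2} = x^2(x + 5)^2, χ_{M3} = (x + 2)^4, χ_{M4} = x^2(x + 5)^2.

{M1, M4}: invariant factors x + 5, x^2(x + 5).

{M2}: invariant factors x^2(x + 5)^2.

{M3}: invariant factors (x + 2)^2, (x + 2)^2.

Matrices are similar if and only if their invariant-factor lists agree; the partition into similarity classes is {M1, M4}, {M2}, {M3}.

3 classes: {M1, M4}, {M2}, {M3}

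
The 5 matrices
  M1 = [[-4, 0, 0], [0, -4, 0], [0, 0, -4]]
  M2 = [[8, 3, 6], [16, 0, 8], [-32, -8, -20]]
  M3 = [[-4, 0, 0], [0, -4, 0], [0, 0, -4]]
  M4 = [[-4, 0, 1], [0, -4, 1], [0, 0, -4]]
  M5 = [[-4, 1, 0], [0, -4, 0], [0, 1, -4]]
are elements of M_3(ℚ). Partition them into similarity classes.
2 classes: {M1, M3}, {M2, M4, M5}

Characteristic polynomials: χ_{M1} = (x + 4)^3, χ_{M2} = (x + 4)^3, χ_{M3} = (x + 4)^3, χ_{M4} = (x + 4)^3, χ_{M5} = (x + 4)^3.

{M1, M3}: invariant factors x + 4, x + 4, x + 4.

{M2, M4, M5}: invariant factors x + 4, (x + 4)^2.

Matrices are similar if and only if their invariant-factor lists agree; the partition into similarity classes is {M1, M3}, {M2, M4, M5}.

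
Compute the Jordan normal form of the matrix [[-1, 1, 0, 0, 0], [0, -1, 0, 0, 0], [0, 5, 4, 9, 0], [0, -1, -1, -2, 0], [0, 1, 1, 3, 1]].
J = [[-1, 1, 0, 0, 0], [0, -1, 0, 0, 0], [0, 0, 1, 1, 0], [0, 0, 0, 1, 0], [0, 0, 0, 0, 1]]

The characteristic polynomial is det(xI - A) = (x - 1)^3(x + 1)^2, so the eigenvalues are -1 (algebraic multiplicity 2), 1 (algebraic multiplicity 3).

For λ = -1: rank(A + I) = 4, rank((A + I)^2) = 3. The eigenspace has dimension 5 - 4 = 1, so there is 1 Jordan block; the rank sequence gives block sizes [2].

For λ = 1: rank(A - I) = 3, rank((A - I)^2) = 2. The eigenspace has dimension 5 - 3 = 2, so there are 2 Jordan blocks; the rank sequence gives block sizes [2, 1].

Assembling the blocks gives the Jordan form J above.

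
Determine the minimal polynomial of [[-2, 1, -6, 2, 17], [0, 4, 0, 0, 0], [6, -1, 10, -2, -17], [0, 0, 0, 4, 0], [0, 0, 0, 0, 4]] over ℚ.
The characteristic polynomial factors as (x - 4)^5. The minimal polynomial is ∏(x - λ)^{k_λ} where k_λ is the size of the largest Jordan block at λ.

For λ = 4: rank(A - 4I) = 1, and the largest Jordan block has size 2 (the smallest k with rank((A - 4I)^k) = rank((A - 4I)^(k+1))).

So m_A(x) = (x - 4)^2.

m_A(x) = (x - 4)^2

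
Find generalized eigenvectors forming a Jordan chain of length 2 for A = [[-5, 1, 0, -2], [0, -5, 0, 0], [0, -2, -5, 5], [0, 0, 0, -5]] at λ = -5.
v_1 = [[0, 5, 0, 2]]^T, v_2 = [[1, 0, 0, 0]]^T

We seek v_1 ∈ ker((A + 5I)^2) \ ker(A + 5I), then set v_{i+1} = (A + 5I) v_i.

One such chain is v_1 = [[0, 5, 0, 2]]^T, v_2 = [[1, 0, 0, 0]]^T. Check: (A + 5I) v_2 = [[0, 0, 0, 0]]^T = 0.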